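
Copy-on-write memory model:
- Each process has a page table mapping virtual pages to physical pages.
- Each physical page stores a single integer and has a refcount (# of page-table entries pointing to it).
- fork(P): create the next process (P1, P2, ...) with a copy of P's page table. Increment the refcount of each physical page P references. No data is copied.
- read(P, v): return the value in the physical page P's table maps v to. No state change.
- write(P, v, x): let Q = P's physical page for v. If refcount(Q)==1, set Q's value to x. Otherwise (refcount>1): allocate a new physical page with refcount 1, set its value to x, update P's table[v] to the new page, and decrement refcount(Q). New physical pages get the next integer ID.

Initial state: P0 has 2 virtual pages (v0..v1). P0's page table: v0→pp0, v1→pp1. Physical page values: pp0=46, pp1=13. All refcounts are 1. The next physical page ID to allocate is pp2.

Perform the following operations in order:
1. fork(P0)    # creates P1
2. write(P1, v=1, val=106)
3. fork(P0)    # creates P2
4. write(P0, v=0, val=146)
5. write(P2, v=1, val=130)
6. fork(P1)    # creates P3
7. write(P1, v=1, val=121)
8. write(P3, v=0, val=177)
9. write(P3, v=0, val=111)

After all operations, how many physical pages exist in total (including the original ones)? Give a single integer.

Answer: 7

Derivation:
Op 1: fork(P0) -> P1. 2 ppages; refcounts: pp0:2 pp1:2
Op 2: write(P1, v1, 106). refcount(pp1)=2>1 -> COPY to pp2. 3 ppages; refcounts: pp0:2 pp1:1 pp2:1
Op 3: fork(P0) -> P2. 3 ppages; refcounts: pp0:3 pp1:2 pp2:1
Op 4: write(P0, v0, 146). refcount(pp0)=3>1 -> COPY to pp3. 4 ppages; refcounts: pp0:2 pp1:2 pp2:1 pp3:1
Op 5: write(P2, v1, 130). refcount(pp1)=2>1 -> COPY to pp4. 5 ppages; refcounts: pp0:2 pp1:1 pp2:1 pp3:1 pp4:1
Op 6: fork(P1) -> P3. 5 ppages; refcounts: pp0:3 pp1:1 pp2:2 pp3:1 pp4:1
Op 7: write(P1, v1, 121). refcount(pp2)=2>1 -> COPY to pp5. 6 ppages; refcounts: pp0:3 pp1:1 pp2:1 pp3:1 pp4:1 pp5:1
Op 8: write(P3, v0, 177). refcount(pp0)=3>1 -> COPY to pp6. 7 ppages; refcounts: pp0:2 pp1:1 pp2:1 pp3:1 pp4:1 pp5:1 pp6:1
Op 9: write(P3, v0, 111). refcount(pp6)=1 -> write in place. 7 ppages; refcounts: pp0:2 pp1:1 pp2:1 pp3:1 pp4:1 pp5:1 pp6:1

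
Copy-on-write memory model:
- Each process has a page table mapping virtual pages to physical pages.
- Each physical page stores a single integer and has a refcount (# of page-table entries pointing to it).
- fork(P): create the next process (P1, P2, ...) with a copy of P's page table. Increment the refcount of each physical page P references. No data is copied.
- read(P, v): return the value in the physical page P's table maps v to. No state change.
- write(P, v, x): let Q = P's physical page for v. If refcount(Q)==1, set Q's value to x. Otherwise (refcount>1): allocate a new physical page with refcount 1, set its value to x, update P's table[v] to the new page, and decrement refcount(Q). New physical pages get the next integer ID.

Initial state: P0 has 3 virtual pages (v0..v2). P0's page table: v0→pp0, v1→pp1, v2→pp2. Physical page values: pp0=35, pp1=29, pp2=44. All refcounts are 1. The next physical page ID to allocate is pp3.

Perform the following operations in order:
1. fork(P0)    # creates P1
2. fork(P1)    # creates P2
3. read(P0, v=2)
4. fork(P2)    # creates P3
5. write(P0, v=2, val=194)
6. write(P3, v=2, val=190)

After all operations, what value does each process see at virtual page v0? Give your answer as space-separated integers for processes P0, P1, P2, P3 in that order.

Op 1: fork(P0) -> P1. 3 ppages; refcounts: pp0:2 pp1:2 pp2:2
Op 2: fork(P1) -> P2. 3 ppages; refcounts: pp0:3 pp1:3 pp2:3
Op 3: read(P0, v2) -> 44. No state change.
Op 4: fork(P2) -> P3. 3 ppages; refcounts: pp0:4 pp1:4 pp2:4
Op 5: write(P0, v2, 194). refcount(pp2)=4>1 -> COPY to pp3. 4 ppages; refcounts: pp0:4 pp1:4 pp2:3 pp3:1
Op 6: write(P3, v2, 190). refcount(pp2)=3>1 -> COPY to pp4. 5 ppages; refcounts: pp0:4 pp1:4 pp2:2 pp3:1 pp4:1
P0: v0 -> pp0 = 35
P1: v0 -> pp0 = 35
P2: v0 -> pp0 = 35
P3: v0 -> pp0 = 35

Answer: 35 35 35 35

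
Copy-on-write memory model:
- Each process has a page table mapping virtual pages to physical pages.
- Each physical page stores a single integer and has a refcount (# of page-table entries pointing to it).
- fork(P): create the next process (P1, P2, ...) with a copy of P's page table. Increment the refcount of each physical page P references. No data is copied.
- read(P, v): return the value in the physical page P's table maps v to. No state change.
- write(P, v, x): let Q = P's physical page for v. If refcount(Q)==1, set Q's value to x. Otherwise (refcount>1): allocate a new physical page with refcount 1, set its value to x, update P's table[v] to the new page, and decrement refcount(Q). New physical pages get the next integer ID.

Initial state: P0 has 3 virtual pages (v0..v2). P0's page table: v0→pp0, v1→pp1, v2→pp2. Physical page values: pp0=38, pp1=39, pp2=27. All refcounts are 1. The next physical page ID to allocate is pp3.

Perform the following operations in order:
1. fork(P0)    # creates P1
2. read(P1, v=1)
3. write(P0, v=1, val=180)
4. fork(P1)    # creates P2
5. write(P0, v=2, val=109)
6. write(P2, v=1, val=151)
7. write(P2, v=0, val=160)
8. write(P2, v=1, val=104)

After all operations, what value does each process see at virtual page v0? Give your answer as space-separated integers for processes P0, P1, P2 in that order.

Answer: 38 38 160

Derivation:
Op 1: fork(P0) -> P1. 3 ppages; refcounts: pp0:2 pp1:2 pp2:2
Op 2: read(P1, v1) -> 39. No state change.
Op 3: write(P0, v1, 180). refcount(pp1)=2>1 -> COPY to pp3. 4 ppages; refcounts: pp0:2 pp1:1 pp2:2 pp3:1
Op 4: fork(P1) -> P2. 4 ppages; refcounts: pp0:3 pp1:2 pp2:3 pp3:1
Op 5: write(P0, v2, 109). refcount(pp2)=3>1 -> COPY to pp4. 5 ppages; refcounts: pp0:3 pp1:2 pp2:2 pp3:1 pp4:1
Op 6: write(P2, v1, 151). refcount(pp1)=2>1 -> COPY to pp5. 6 ppages; refcounts: pp0:3 pp1:1 pp2:2 pp3:1 pp4:1 pp5:1
Op 7: write(P2, v0, 160). refcount(pp0)=3>1 -> COPY to pp6. 7 ppages; refcounts: pp0:2 pp1:1 pp2:2 pp3:1 pp4:1 pp5:1 pp6:1
Op 8: write(P2, v1, 104). refcount(pp5)=1 -> write in place. 7 ppages; refcounts: pp0:2 pp1:1 pp2:2 pp3:1 pp4:1 pp5:1 pp6:1
P0: v0 -> pp0 = 38
P1: v0 -> pp0 = 38
P2: v0 -> pp6 = 160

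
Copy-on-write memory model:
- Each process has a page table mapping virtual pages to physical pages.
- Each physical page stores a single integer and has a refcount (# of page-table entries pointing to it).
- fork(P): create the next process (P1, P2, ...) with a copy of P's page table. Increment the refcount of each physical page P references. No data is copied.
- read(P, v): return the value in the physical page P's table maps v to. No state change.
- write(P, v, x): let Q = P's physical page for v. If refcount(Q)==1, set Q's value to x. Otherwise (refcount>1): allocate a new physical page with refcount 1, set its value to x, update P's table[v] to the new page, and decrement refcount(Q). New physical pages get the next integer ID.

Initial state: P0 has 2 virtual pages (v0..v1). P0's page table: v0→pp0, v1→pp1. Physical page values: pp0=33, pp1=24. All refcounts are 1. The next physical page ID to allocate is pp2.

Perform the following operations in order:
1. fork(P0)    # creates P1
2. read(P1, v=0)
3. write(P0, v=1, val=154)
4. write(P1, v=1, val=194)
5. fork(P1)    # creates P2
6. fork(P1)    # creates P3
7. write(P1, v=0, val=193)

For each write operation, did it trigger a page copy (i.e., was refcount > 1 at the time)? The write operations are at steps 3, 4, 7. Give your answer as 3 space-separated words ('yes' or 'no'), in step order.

Op 1: fork(P0) -> P1. 2 ppages; refcounts: pp0:2 pp1:2
Op 2: read(P1, v0) -> 33. No state change.
Op 3: write(P0, v1, 154). refcount(pp1)=2>1 -> COPY to pp2. 3 ppages; refcounts: pp0:2 pp1:1 pp2:1
Op 4: write(P1, v1, 194). refcount(pp1)=1 -> write in place. 3 ppages; refcounts: pp0:2 pp1:1 pp2:1
Op 5: fork(P1) -> P2. 3 ppages; refcounts: pp0:3 pp1:2 pp2:1
Op 6: fork(P1) -> P3. 3 ppages; refcounts: pp0:4 pp1:3 pp2:1
Op 7: write(P1, v0, 193). refcount(pp0)=4>1 -> COPY to pp3. 4 ppages; refcounts: pp0:3 pp1:3 pp2:1 pp3:1

yes no yes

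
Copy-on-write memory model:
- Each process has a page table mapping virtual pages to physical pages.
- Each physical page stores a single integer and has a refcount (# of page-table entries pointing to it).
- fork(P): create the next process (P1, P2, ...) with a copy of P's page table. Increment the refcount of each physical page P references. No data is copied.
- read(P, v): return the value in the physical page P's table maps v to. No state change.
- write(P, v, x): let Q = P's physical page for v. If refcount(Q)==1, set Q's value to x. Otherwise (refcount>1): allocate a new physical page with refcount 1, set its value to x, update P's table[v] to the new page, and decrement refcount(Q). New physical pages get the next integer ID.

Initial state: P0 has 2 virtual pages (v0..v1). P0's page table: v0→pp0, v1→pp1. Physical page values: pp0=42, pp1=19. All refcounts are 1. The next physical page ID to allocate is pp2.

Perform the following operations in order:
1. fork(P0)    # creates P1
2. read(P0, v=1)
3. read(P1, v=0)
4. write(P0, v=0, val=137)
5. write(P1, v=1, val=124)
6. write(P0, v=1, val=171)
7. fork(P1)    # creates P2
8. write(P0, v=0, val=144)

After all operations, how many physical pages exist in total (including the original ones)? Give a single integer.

Op 1: fork(P0) -> P1. 2 ppages; refcounts: pp0:2 pp1:2
Op 2: read(P0, v1) -> 19. No state change.
Op 3: read(P1, v0) -> 42. No state change.
Op 4: write(P0, v0, 137). refcount(pp0)=2>1 -> COPY to pp2. 3 ppages; refcounts: pp0:1 pp1:2 pp2:1
Op 5: write(P1, v1, 124). refcount(pp1)=2>1 -> COPY to pp3. 4 ppages; refcounts: pp0:1 pp1:1 pp2:1 pp3:1
Op 6: write(P0, v1, 171). refcount(pp1)=1 -> write in place. 4 ppages; refcounts: pp0:1 pp1:1 pp2:1 pp3:1
Op 7: fork(P1) -> P2. 4 ppages; refcounts: pp0:2 pp1:1 pp2:1 pp3:2
Op 8: write(P0, v0, 144). refcount(pp2)=1 -> write in place. 4 ppages; refcounts: pp0:2 pp1:1 pp2:1 pp3:2

Answer: 4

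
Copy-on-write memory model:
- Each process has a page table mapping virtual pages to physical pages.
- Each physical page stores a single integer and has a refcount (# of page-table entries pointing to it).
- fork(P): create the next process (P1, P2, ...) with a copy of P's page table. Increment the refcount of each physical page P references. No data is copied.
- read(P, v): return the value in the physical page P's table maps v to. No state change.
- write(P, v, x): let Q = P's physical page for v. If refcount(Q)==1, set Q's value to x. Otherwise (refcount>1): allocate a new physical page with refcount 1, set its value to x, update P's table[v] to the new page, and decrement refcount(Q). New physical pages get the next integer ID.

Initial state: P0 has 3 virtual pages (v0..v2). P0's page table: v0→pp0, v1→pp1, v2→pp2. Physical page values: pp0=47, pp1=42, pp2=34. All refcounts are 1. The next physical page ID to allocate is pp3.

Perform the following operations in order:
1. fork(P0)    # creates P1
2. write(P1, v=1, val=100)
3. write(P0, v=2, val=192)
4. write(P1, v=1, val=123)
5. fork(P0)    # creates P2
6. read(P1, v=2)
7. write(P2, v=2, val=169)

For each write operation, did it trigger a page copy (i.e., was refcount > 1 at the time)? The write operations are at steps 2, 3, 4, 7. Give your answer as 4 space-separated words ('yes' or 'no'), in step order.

Op 1: fork(P0) -> P1. 3 ppages; refcounts: pp0:2 pp1:2 pp2:2
Op 2: write(P1, v1, 100). refcount(pp1)=2>1 -> COPY to pp3. 4 ppages; refcounts: pp0:2 pp1:1 pp2:2 pp3:1
Op 3: write(P0, v2, 192). refcount(pp2)=2>1 -> COPY to pp4. 5 ppages; refcounts: pp0:2 pp1:1 pp2:1 pp3:1 pp4:1
Op 4: write(P1, v1, 123). refcount(pp3)=1 -> write in place. 5 ppages; refcounts: pp0:2 pp1:1 pp2:1 pp3:1 pp4:1
Op 5: fork(P0) -> P2. 5 ppages; refcounts: pp0:3 pp1:2 pp2:1 pp3:1 pp4:2
Op 6: read(P1, v2) -> 34. No state change.
Op 7: write(P2, v2, 169). refcount(pp4)=2>1 -> COPY to pp5. 6 ppages; refcounts: pp0:3 pp1:2 pp2:1 pp3:1 pp4:1 pp5:1

yes yes no yes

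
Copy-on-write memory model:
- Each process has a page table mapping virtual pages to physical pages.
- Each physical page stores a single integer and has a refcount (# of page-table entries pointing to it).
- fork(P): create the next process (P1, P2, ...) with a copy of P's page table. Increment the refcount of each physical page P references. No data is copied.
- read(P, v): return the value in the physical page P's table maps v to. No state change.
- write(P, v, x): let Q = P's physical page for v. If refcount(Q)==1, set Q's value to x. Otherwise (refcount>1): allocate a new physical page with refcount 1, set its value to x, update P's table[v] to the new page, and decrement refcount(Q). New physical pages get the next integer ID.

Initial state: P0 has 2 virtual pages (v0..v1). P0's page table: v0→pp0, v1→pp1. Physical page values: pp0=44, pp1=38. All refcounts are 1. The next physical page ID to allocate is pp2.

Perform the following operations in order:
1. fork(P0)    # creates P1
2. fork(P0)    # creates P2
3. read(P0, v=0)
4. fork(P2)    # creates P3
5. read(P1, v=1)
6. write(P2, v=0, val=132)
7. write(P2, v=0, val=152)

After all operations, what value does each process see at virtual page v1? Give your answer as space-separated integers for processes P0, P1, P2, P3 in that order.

Answer: 38 38 38 38

Derivation:
Op 1: fork(P0) -> P1. 2 ppages; refcounts: pp0:2 pp1:2
Op 2: fork(P0) -> P2. 2 ppages; refcounts: pp0:3 pp1:3
Op 3: read(P0, v0) -> 44. No state change.
Op 4: fork(P2) -> P3. 2 ppages; refcounts: pp0:4 pp1:4
Op 5: read(P1, v1) -> 38. No state change.
Op 6: write(P2, v0, 132). refcount(pp0)=4>1 -> COPY to pp2. 3 ppages; refcounts: pp0:3 pp1:4 pp2:1
Op 7: write(P2, v0, 152). refcount(pp2)=1 -> write in place. 3 ppages; refcounts: pp0:3 pp1:4 pp2:1
P0: v1 -> pp1 = 38
P1: v1 -> pp1 = 38
P2: v1 -> pp1 = 38
P3: v1 -> pp1 = 38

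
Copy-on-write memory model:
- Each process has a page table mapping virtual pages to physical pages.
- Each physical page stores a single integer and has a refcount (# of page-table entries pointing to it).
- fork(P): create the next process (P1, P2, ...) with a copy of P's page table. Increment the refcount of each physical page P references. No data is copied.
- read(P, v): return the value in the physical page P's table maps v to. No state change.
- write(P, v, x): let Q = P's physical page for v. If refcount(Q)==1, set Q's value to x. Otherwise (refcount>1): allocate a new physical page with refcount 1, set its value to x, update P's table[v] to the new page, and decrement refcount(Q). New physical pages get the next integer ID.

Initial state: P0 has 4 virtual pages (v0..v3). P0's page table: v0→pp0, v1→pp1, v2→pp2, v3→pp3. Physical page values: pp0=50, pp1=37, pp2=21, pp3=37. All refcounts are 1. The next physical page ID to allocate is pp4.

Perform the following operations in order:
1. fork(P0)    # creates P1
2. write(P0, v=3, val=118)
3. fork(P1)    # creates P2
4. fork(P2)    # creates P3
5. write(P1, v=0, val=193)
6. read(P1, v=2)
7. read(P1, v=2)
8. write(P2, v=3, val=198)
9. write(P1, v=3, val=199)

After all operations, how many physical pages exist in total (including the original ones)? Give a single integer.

Op 1: fork(P0) -> P1. 4 ppages; refcounts: pp0:2 pp1:2 pp2:2 pp3:2
Op 2: write(P0, v3, 118). refcount(pp3)=2>1 -> COPY to pp4. 5 ppages; refcounts: pp0:2 pp1:2 pp2:2 pp3:1 pp4:1
Op 3: fork(P1) -> P2. 5 ppages; refcounts: pp0:3 pp1:3 pp2:3 pp3:2 pp4:1
Op 4: fork(P2) -> P3. 5 ppages; refcounts: pp0:4 pp1:4 pp2:4 pp3:3 pp4:1
Op 5: write(P1, v0, 193). refcount(pp0)=4>1 -> COPY to pp5. 6 ppages; refcounts: pp0:3 pp1:4 pp2:4 pp3:3 pp4:1 pp5:1
Op 6: read(P1, v2) -> 21. No state change.
Op 7: read(P1, v2) -> 21. No state change.
Op 8: write(P2, v3, 198). refcount(pp3)=3>1 -> COPY to pp6. 7 ppages; refcounts: pp0:3 pp1:4 pp2:4 pp3:2 pp4:1 pp5:1 pp6:1
Op 9: write(P1, v3, 199). refcount(pp3)=2>1 -> COPY to pp7. 8 ppages; refcounts: pp0:3 pp1:4 pp2:4 pp3:1 pp4:1 pp5:1 pp6:1 pp7:1

Answer: 8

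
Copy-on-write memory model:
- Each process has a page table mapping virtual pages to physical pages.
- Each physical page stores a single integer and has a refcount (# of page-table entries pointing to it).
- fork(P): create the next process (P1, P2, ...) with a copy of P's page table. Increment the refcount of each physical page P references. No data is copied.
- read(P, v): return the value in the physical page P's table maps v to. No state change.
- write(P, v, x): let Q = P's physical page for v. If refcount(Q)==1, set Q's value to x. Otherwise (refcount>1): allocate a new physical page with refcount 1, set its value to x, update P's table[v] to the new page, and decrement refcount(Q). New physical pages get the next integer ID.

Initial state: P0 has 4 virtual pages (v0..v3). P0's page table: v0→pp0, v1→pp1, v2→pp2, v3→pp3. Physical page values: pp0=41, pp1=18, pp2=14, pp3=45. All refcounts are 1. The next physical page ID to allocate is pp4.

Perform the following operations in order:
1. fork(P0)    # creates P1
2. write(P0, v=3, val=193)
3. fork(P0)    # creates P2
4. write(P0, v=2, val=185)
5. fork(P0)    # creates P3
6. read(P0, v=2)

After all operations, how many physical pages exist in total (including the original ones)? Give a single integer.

Answer: 6

Derivation:
Op 1: fork(P0) -> P1. 4 ppages; refcounts: pp0:2 pp1:2 pp2:2 pp3:2
Op 2: write(P0, v3, 193). refcount(pp3)=2>1 -> COPY to pp4. 5 ppages; refcounts: pp0:2 pp1:2 pp2:2 pp3:1 pp4:1
Op 3: fork(P0) -> P2. 5 ppages; refcounts: pp0:3 pp1:3 pp2:3 pp3:1 pp4:2
Op 4: write(P0, v2, 185). refcount(pp2)=3>1 -> COPY to pp5. 6 ppages; refcounts: pp0:3 pp1:3 pp2:2 pp3:1 pp4:2 pp5:1
Op 5: fork(P0) -> P3. 6 ppages; refcounts: pp0:4 pp1:4 pp2:2 pp3:1 pp4:3 pp5:2
Op 6: read(P0, v2) -> 185. No state change.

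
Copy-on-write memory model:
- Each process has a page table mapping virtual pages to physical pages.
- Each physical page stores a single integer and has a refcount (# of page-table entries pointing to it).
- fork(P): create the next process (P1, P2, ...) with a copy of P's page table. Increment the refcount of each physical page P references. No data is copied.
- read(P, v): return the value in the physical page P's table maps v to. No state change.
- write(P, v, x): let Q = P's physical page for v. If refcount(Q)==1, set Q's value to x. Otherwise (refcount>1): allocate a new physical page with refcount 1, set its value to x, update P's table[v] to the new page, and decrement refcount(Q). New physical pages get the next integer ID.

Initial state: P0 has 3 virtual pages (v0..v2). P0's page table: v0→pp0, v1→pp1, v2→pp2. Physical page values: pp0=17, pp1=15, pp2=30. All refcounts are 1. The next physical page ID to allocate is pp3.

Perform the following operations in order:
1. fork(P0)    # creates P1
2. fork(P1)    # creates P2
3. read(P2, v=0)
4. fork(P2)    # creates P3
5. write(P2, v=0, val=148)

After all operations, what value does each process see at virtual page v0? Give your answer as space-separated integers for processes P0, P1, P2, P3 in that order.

Answer: 17 17 148 17

Derivation:
Op 1: fork(P0) -> P1. 3 ppages; refcounts: pp0:2 pp1:2 pp2:2
Op 2: fork(P1) -> P2. 3 ppages; refcounts: pp0:3 pp1:3 pp2:3
Op 3: read(P2, v0) -> 17. No state change.
Op 4: fork(P2) -> P3. 3 ppages; refcounts: pp0:4 pp1:4 pp2:4
Op 5: write(P2, v0, 148). refcount(pp0)=4>1 -> COPY to pp3. 4 ppages; refcounts: pp0:3 pp1:4 pp2:4 pp3:1
P0: v0 -> pp0 = 17
P1: v0 -> pp0 = 17
P2: v0 -> pp3 = 148
P3: v0 -> pp0 = 17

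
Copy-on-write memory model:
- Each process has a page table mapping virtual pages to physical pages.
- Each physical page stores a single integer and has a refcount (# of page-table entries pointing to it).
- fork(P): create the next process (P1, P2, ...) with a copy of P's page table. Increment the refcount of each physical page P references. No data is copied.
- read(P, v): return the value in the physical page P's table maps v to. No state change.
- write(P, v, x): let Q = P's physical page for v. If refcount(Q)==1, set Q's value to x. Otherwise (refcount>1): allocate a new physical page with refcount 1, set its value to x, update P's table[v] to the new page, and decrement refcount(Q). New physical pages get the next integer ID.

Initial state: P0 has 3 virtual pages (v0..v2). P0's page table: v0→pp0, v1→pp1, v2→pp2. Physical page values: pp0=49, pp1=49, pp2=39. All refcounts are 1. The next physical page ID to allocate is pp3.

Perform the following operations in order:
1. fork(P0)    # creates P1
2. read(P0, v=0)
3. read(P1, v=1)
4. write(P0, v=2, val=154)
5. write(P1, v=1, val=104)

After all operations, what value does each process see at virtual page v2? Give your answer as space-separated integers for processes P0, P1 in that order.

Op 1: fork(P0) -> P1. 3 ppages; refcounts: pp0:2 pp1:2 pp2:2
Op 2: read(P0, v0) -> 49. No state change.
Op 3: read(P1, v1) -> 49. No state change.
Op 4: write(P0, v2, 154). refcount(pp2)=2>1 -> COPY to pp3. 4 ppages; refcounts: pp0:2 pp1:2 pp2:1 pp3:1
Op 5: write(P1, v1, 104). refcount(pp1)=2>1 -> COPY to pp4. 5 ppages; refcounts: pp0:2 pp1:1 pp2:1 pp3:1 pp4:1
P0: v2 -> pp3 = 154
P1: v2 -> pp2 = 39

Answer: 154 39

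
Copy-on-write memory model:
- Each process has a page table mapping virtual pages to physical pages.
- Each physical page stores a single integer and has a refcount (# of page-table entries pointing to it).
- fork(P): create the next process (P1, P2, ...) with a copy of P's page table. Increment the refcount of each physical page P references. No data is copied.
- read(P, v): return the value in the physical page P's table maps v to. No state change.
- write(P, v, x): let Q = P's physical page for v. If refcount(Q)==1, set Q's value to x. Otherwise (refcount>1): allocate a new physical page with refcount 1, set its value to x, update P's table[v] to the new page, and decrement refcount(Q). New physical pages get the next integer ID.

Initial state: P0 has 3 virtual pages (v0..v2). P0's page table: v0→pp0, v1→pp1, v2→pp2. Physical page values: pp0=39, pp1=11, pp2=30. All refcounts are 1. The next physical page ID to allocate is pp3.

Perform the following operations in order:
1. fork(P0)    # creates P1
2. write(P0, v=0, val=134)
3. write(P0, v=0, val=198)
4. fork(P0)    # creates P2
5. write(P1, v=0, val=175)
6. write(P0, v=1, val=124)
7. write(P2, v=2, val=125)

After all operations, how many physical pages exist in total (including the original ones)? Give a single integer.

Op 1: fork(P0) -> P1. 3 ppages; refcounts: pp0:2 pp1:2 pp2:2
Op 2: write(P0, v0, 134). refcount(pp0)=2>1 -> COPY to pp3. 4 ppages; refcounts: pp0:1 pp1:2 pp2:2 pp3:1
Op 3: write(P0, v0, 198). refcount(pp3)=1 -> write in place. 4 ppages; refcounts: pp0:1 pp1:2 pp2:2 pp3:1
Op 4: fork(P0) -> P2. 4 ppages; refcounts: pp0:1 pp1:3 pp2:3 pp3:2
Op 5: write(P1, v0, 175). refcount(pp0)=1 -> write in place. 4 ppages; refcounts: pp0:1 pp1:3 pp2:3 pp3:2
Op 6: write(P0, v1, 124). refcount(pp1)=3>1 -> COPY to pp4. 5 ppages; refcounts: pp0:1 pp1:2 pp2:3 pp3:2 pp4:1
Op 7: write(P2, v2, 125). refcount(pp2)=3>1 -> COPY to pp5. 6 ppages; refcounts: pp0:1 pp1:2 pp2:2 pp3:2 pp4:1 pp5:1

Answer: 6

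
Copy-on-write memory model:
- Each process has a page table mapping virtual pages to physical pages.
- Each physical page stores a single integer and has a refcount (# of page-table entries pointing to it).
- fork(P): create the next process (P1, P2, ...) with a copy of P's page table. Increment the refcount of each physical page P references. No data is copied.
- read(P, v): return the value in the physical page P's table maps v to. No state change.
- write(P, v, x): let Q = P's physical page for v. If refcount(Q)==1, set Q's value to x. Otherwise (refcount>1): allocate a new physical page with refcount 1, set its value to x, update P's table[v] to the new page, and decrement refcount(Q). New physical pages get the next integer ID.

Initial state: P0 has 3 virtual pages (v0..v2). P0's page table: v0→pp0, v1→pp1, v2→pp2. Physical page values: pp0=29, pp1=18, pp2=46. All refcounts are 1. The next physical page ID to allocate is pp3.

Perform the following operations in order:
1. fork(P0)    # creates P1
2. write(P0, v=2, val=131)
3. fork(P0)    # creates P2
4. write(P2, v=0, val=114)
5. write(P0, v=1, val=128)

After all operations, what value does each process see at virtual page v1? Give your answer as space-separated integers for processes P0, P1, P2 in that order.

Answer: 128 18 18

Derivation:
Op 1: fork(P0) -> P1. 3 ppages; refcounts: pp0:2 pp1:2 pp2:2
Op 2: write(P0, v2, 131). refcount(pp2)=2>1 -> COPY to pp3. 4 ppages; refcounts: pp0:2 pp1:2 pp2:1 pp3:1
Op 3: fork(P0) -> P2. 4 ppages; refcounts: pp0:3 pp1:3 pp2:1 pp3:2
Op 4: write(P2, v0, 114). refcount(pp0)=3>1 -> COPY to pp4. 5 ppages; refcounts: pp0:2 pp1:3 pp2:1 pp3:2 pp4:1
Op 5: write(P0, v1, 128). refcount(pp1)=3>1 -> COPY to pp5. 6 ppages; refcounts: pp0:2 pp1:2 pp2:1 pp3:2 pp4:1 pp5:1
P0: v1 -> pp5 = 128
P1: v1 -> pp1 = 18
P2: v1 -> pp1 = 18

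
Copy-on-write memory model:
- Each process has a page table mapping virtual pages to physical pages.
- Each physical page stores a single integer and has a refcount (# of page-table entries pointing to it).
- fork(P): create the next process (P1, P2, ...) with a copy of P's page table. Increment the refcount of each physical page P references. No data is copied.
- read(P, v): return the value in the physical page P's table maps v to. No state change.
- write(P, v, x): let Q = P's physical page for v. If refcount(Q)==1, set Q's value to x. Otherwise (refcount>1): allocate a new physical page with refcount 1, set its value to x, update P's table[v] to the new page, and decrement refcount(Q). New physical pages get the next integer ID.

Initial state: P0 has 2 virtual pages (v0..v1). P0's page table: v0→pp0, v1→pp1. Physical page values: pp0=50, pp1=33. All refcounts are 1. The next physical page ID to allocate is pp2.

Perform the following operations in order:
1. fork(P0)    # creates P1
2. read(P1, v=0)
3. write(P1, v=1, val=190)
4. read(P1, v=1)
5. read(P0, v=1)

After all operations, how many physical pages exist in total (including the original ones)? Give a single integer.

Answer: 3

Derivation:
Op 1: fork(P0) -> P1. 2 ppages; refcounts: pp0:2 pp1:2
Op 2: read(P1, v0) -> 50. No state change.
Op 3: write(P1, v1, 190). refcount(pp1)=2>1 -> COPY to pp2. 3 ppages; refcounts: pp0:2 pp1:1 pp2:1
Op 4: read(P1, v1) -> 190. No state change.
Op 5: read(P0, v1) -> 33. No state change.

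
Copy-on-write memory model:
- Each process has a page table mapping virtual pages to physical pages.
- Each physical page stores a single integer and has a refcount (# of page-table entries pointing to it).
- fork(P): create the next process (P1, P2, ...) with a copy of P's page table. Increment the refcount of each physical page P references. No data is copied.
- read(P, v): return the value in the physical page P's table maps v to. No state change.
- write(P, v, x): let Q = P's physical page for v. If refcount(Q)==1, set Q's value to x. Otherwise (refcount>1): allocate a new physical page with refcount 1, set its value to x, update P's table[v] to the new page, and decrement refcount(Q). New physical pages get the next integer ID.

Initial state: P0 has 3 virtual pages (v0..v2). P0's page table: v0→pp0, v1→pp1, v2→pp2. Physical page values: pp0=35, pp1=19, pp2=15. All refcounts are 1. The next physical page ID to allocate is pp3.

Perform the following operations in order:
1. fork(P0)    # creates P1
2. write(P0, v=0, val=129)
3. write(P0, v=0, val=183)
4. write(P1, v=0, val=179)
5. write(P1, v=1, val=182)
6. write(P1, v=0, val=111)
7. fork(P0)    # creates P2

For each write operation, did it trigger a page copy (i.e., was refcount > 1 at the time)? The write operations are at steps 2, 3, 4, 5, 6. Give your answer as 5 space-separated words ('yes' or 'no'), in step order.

Op 1: fork(P0) -> P1. 3 ppages; refcounts: pp0:2 pp1:2 pp2:2
Op 2: write(P0, v0, 129). refcount(pp0)=2>1 -> COPY to pp3. 4 ppages; refcounts: pp0:1 pp1:2 pp2:2 pp3:1
Op 3: write(P0, v0, 183). refcount(pp3)=1 -> write in place. 4 ppages; refcounts: pp0:1 pp1:2 pp2:2 pp3:1
Op 4: write(P1, v0, 179). refcount(pp0)=1 -> write in place. 4 ppages; refcounts: pp0:1 pp1:2 pp2:2 pp3:1
Op 5: write(P1, v1, 182). refcount(pp1)=2>1 -> COPY to pp4. 5 ppages; refcounts: pp0:1 pp1:1 pp2:2 pp3:1 pp4:1
Op 6: write(P1, v0, 111). refcount(pp0)=1 -> write in place. 5 ppages; refcounts: pp0:1 pp1:1 pp2:2 pp3:1 pp4:1
Op 7: fork(P0) -> P2. 5 ppages; refcounts: pp0:1 pp1:2 pp2:3 pp3:2 pp4:1

yes no no yes no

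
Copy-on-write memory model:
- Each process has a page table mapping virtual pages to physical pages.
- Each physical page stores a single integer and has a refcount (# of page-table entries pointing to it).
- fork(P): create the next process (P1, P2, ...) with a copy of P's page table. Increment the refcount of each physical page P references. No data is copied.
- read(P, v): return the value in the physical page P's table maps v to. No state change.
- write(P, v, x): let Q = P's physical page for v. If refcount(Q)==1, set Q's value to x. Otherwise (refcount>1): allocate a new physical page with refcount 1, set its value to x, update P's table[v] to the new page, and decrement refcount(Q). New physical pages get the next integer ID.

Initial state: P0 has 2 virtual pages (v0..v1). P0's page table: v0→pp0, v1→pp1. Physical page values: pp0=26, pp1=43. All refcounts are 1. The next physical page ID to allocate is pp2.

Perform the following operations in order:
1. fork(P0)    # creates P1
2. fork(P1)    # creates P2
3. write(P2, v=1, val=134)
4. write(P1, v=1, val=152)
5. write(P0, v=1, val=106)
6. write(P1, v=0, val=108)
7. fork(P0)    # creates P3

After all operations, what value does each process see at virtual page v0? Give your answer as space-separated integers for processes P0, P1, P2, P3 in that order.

Answer: 26 108 26 26

Derivation:
Op 1: fork(P0) -> P1. 2 ppages; refcounts: pp0:2 pp1:2
Op 2: fork(P1) -> P2. 2 ppages; refcounts: pp0:3 pp1:3
Op 3: write(P2, v1, 134). refcount(pp1)=3>1 -> COPY to pp2. 3 ppages; refcounts: pp0:3 pp1:2 pp2:1
Op 4: write(P1, v1, 152). refcount(pp1)=2>1 -> COPY to pp3. 4 ppages; refcounts: pp0:3 pp1:1 pp2:1 pp3:1
Op 5: write(P0, v1, 106). refcount(pp1)=1 -> write in place. 4 ppages; refcounts: pp0:3 pp1:1 pp2:1 pp3:1
Op 6: write(P1, v0, 108). refcount(pp0)=3>1 -> COPY to pp4. 5 ppages; refcounts: pp0:2 pp1:1 pp2:1 pp3:1 pp4:1
Op 7: fork(P0) -> P3. 5 ppages; refcounts: pp0:3 pp1:2 pp2:1 pp3:1 pp4:1
P0: v0 -> pp0 = 26
P1: v0 -> pp4 = 108
P2: v0 -> pp0 = 26
P3: v0 -> pp0 = 26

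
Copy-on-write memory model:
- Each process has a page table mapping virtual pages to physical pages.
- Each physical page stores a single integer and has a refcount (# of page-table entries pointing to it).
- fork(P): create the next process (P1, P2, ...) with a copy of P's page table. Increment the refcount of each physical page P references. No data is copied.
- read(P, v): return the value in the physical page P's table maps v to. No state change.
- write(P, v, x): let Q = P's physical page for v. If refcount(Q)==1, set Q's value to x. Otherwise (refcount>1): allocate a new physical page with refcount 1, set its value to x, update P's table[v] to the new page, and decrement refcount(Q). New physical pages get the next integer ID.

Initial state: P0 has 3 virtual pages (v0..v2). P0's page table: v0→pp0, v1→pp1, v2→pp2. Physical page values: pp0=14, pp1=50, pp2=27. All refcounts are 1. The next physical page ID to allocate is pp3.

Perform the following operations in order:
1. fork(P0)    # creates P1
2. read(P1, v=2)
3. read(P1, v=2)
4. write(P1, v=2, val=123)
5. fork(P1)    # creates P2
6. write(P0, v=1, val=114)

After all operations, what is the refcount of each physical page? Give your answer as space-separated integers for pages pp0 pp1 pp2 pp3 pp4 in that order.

Answer: 3 2 1 2 1

Derivation:
Op 1: fork(P0) -> P1. 3 ppages; refcounts: pp0:2 pp1:2 pp2:2
Op 2: read(P1, v2) -> 27. No state change.
Op 3: read(P1, v2) -> 27. No state change.
Op 4: write(P1, v2, 123). refcount(pp2)=2>1 -> COPY to pp3. 4 ppages; refcounts: pp0:2 pp1:2 pp2:1 pp3:1
Op 5: fork(P1) -> P2. 4 ppages; refcounts: pp0:3 pp1:3 pp2:1 pp3:2
Op 6: write(P0, v1, 114). refcount(pp1)=3>1 -> COPY to pp4. 5 ppages; refcounts: pp0:3 pp1:2 pp2:1 pp3:2 pp4:1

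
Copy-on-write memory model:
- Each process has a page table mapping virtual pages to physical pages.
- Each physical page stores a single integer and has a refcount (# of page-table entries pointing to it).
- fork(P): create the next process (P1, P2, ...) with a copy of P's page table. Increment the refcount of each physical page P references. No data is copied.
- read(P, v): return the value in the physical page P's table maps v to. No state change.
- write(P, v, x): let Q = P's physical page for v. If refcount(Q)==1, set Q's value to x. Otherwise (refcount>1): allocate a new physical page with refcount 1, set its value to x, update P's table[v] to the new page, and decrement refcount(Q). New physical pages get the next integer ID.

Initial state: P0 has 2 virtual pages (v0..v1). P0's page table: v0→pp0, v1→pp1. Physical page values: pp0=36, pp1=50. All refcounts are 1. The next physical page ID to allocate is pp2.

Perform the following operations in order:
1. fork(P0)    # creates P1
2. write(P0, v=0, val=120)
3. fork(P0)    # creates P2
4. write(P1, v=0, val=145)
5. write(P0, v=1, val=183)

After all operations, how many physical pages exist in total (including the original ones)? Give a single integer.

Answer: 4

Derivation:
Op 1: fork(P0) -> P1. 2 ppages; refcounts: pp0:2 pp1:2
Op 2: write(P0, v0, 120). refcount(pp0)=2>1 -> COPY to pp2. 3 ppages; refcounts: pp0:1 pp1:2 pp2:1
Op 3: fork(P0) -> P2. 3 ppages; refcounts: pp0:1 pp1:3 pp2:2
Op 4: write(P1, v0, 145). refcount(pp0)=1 -> write in place. 3 ppages; refcounts: pp0:1 pp1:3 pp2:2
Op 5: write(P0, v1, 183). refcount(pp1)=3>1 -> COPY to pp3. 4 ppages; refcounts: pp0:1 pp1:2 pp2:2 pp3:1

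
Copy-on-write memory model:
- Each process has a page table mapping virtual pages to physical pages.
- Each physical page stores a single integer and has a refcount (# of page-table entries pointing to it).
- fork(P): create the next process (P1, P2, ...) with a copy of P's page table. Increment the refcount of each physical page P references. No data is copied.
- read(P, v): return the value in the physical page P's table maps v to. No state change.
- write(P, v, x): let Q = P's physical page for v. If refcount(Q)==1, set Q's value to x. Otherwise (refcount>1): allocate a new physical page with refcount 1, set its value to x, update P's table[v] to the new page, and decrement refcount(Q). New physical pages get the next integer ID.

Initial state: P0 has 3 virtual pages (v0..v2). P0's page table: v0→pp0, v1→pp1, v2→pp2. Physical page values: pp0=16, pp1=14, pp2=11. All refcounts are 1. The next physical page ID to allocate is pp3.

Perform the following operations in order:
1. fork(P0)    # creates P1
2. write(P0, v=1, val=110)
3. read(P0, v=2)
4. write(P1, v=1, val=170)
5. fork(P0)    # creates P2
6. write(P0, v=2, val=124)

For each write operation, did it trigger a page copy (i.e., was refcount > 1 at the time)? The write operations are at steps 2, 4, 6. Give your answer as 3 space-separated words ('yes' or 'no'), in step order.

Op 1: fork(P0) -> P1. 3 ppages; refcounts: pp0:2 pp1:2 pp2:2
Op 2: write(P0, v1, 110). refcount(pp1)=2>1 -> COPY to pp3. 4 ppages; refcounts: pp0:2 pp1:1 pp2:2 pp3:1
Op 3: read(P0, v2) -> 11. No state change.
Op 4: write(P1, v1, 170). refcount(pp1)=1 -> write in place. 4 ppages; refcounts: pp0:2 pp1:1 pp2:2 pp3:1
Op 5: fork(P0) -> P2. 4 ppages; refcounts: pp0:3 pp1:1 pp2:3 pp3:2
Op 6: write(P0, v2, 124). refcount(pp2)=3>1 -> COPY to pp4. 5 ppages; refcounts: pp0:3 pp1:1 pp2:2 pp3:2 pp4:1

yes no yes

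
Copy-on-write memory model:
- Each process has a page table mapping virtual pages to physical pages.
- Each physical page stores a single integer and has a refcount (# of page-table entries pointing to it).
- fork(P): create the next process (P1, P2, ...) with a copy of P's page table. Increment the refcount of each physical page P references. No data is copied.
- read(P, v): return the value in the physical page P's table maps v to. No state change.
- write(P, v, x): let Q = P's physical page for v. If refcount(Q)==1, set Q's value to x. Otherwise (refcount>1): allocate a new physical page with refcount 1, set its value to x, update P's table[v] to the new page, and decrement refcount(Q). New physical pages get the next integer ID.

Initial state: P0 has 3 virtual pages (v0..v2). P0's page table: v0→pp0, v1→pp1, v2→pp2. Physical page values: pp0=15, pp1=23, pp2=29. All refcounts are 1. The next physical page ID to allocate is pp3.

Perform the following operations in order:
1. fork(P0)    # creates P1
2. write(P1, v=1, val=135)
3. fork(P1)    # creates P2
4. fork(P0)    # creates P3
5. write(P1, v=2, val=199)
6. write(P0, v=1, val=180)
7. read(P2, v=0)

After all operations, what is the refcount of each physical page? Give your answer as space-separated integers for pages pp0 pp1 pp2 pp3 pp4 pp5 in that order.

Answer: 4 1 3 2 1 1

Derivation:
Op 1: fork(P0) -> P1. 3 ppages; refcounts: pp0:2 pp1:2 pp2:2
Op 2: write(P1, v1, 135). refcount(pp1)=2>1 -> COPY to pp3. 4 ppages; refcounts: pp0:2 pp1:1 pp2:2 pp3:1
Op 3: fork(P1) -> P2. 4 ppages; refcounts: pp0:3 pp1:1 pp2:3 pp3:2
Op 4: fork(P0) -> P3. 4 ppages; refcounts: pp0:4 pp1:2 pp2:4 pp3:2
Op 5: write(P1, v2, 199). refcount(pp2)=4>1 -> COPY to pp4. 5 ppages; refcounts: pp0:4 pp1:2 pp2:3 pp3:2 pp4:1
Op 6: write(P0, v1, 180). refcount(pp1)=2>1 -> COPY to pp5. 6 ppages; refcounts: pp0:4 pp1:1 pp2:3 pp3:2 pp4:1 pp5:1
Op 7: read(P2, v0) -> 15. No state change.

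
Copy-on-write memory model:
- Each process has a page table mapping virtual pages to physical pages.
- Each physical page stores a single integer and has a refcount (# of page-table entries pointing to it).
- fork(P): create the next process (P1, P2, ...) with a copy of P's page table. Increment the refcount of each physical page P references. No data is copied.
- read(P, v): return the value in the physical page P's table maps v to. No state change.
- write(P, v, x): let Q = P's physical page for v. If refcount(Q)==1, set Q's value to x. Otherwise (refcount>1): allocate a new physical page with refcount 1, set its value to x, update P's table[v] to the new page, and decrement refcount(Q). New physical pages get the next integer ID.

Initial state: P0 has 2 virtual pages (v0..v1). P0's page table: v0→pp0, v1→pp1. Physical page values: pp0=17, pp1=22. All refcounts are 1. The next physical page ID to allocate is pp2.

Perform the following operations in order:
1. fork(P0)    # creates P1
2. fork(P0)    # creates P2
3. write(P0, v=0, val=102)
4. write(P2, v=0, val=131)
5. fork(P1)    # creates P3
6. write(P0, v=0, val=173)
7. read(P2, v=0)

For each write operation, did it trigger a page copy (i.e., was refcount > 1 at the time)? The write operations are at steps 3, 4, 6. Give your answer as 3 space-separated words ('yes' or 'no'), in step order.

Op 1: fork(P0) -> P1. 2 ppages; refcounts: pp0:2 pp1:2
Op 2: fork(P0) -> P2. 2 ppages; refcounts: pp0:3 pp1:3
Op 3: write(P0, v0, 102). refcount(pp0)=3>1 -> COPY to pp2. 3 ppages; refcounts: pp0:2 pp1:3 pp2:1
Op 4: write(P2, v0, 131). refcount(pp0)=2>1 -> COPY to pp3. 4 ppages; refcounts: pp0:1 pp1:3 pp2:1 pp3:1
Op 5: fork(P1) -> P3. 4 ppages; refcounts: pp0:2 pp1:4 pp2:1 pp3:1
Op 6: write(P0, v0, 173). refcount(pp2)=1 -> write in place. 4 ppages; refcounts: pp0:2 pp1:4 pp2:1 pp3:1
Op 7: read(P2, v0) -> 131. No state change.

yes yes no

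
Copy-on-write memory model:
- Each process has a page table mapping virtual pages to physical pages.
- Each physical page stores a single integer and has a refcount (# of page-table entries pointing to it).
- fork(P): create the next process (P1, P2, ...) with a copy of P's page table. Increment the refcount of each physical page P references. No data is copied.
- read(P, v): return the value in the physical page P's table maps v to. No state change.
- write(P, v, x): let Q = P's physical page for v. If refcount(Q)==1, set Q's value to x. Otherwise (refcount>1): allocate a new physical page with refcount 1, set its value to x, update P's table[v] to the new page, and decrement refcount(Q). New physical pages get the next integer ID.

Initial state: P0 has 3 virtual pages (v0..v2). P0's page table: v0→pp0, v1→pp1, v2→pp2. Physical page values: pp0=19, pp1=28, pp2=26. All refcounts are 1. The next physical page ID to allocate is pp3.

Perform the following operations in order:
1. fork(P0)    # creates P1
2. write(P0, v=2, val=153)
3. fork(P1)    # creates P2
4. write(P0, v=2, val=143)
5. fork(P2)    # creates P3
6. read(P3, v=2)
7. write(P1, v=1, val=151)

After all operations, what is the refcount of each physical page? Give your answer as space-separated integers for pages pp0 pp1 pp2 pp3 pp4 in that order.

Op 1: fork(P0) -> P1. 3 ppages; refcounts: pp0:2 pp1:2 pp2:2
Op 2: write(P0, v2, 153). refcount(pp2)=2>1 -> COPY to pp3. 4 ppages; refcounts: pp0:2 pp1:2 pp2:1 pp3:1
Op 3: fork(P1) -> P2. 4 ppages; refcounts: pp0:3 pp1:3 pp2:2 pp3:1
Op 4: write(P0, v2, 143). refcount(pp3)=1 -> write in place. 4 ppages; refcounts: pp0:3 pp1:3 pp2:2 pp3:1
Op 5: fork(P2) -> P3. 4 ppages; refcounts: pp0:4 pp1:4 pp2:3 pp3:1
Op 6: read(P3, v2) -> 26. No state change.
Op 7: write(P1, v1, 151). refcount(pp1)=4>1 -> COPY to pp4. 5 ppages; refcounts: pp0:4 pp1:3 pp2:3 pp3:1 pp4:1

Answer: 4 3 3 1 1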